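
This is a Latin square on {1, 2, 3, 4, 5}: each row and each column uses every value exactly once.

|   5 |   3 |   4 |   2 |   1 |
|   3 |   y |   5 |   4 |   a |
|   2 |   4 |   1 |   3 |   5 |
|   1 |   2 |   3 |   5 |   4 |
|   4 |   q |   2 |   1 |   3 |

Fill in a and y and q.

a = 2, y = 1, q = 5

For row 5, column 2: row 5 already has {1, 2, 3, 4}; that leaves 5.
For row 2, column 2: column 2 already has {2, 3, 4, 5}; that leaves 1.
For row 2, column 5: row 2 already has {1, 3, 4, 5}; that leaves 2.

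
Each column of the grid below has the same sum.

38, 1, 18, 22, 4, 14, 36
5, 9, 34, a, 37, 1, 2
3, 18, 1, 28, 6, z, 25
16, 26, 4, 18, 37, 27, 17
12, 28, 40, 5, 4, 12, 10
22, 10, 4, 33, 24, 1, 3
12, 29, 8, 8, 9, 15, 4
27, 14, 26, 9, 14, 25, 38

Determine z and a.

Columns 3 and 7 both add up to 135, so every column sums to 135.
Column 6: 14 + 1 + 27 + 12 + 1 + 15 + 25 = 95, so the missing entry is 135 − 95 = 40.
Column 4: 22 + 28 + 18 + 5 + 33 + 8 + 9 = 123, so the missing entry is 135 − 123 = 12.

z = 40, a = 12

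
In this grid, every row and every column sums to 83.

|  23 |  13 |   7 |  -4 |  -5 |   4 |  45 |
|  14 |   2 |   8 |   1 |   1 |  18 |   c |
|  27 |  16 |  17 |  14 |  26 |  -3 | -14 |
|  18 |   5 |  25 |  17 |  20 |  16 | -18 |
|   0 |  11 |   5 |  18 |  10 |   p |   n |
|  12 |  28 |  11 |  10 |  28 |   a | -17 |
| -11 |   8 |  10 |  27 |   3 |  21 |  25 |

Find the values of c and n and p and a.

Row 2: 14 + 2 + 8 + 1 + 1 + 18 = 44, so its missing entry is 83 − 44 = 39.
Column 7: 45 + 39 − 14 − 18 − 17 + 25 = 60, so its missing entry is 83 − 60 = 23.
Row 5: 0 + 11 + 5 + 18 + 10 + 23 = 67, so its missing entry is 83 − 67 = 16.
Row 6: 12 + 28 + 11 + 10 + 28 − 17 = 72, so its missing entry is 83 − 72 = 11.

c = 39, n = 23, p = 16, a = 11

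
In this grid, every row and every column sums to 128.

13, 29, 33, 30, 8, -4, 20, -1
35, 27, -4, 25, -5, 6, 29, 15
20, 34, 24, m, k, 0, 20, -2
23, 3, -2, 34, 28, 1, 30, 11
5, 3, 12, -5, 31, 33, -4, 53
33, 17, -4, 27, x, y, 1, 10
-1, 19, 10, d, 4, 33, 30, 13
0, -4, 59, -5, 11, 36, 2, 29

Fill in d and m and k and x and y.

d = 20, m = 2, k = 30, x = 21, y = 23

Column 6: -4 + 6 + 0 + 1 + 33 + 33 + 36 = 105, so its missing entry is 128 − 105 = 23.
Row 6: 33 + 17 − 4 + 27 + 23 + 1 + 10 = 107, so its missing entry is 128 − 107 = 21.
Column 5: 8 − 5 + 28 + 31 + 21 + 4 + 11 = 98, so its missing entry is 128 − 98 = 30.
Row 3: 20 + 34 + 24 + 30 + 0 + 20 − 2 = 126, so its missing entry is 128 − 126 = 2.
Row 7: -1 + 19 + 10 + 4 + 33 + 30 + 13 = 108, so its missing entry is 128 − 108 = 20.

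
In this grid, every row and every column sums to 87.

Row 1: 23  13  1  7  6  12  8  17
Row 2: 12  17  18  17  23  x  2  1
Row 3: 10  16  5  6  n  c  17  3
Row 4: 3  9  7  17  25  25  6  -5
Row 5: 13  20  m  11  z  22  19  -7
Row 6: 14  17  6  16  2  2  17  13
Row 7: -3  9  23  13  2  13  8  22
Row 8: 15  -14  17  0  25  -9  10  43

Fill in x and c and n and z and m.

x = -3, c = 25, n = 5, z = -1, m = 10

Row 2 has 12 + 17 + 18 + 17 + 23 + 2 + 1 = 90; the blank must be 87 − 90 = -3.
Column 3 has 1 + 18 + 5 + 7 + 6 + 23 + 17 = 77; the blank must be 87 − 77 = 10.
Row 5 has 13 + 20 + 10 + 11 + 22 + 19 − 7 = 88; the blank must be 87 − 88 = -1.
Column 5 has 6 + 23 + 25 − 1 + 2 + 2 + 25 = 82; the blank must be 87 − 82 = 5.
Row 3 has 10 + 16 + 5 + 6 + 5 + 17 + 3 = 62; the blank must be 87 − 62 = 25.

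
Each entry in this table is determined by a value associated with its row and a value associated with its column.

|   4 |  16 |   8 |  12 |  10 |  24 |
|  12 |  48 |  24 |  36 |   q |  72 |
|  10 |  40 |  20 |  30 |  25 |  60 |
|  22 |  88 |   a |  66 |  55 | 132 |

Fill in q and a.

q = 30, a = 44

Each row is a constant multiple of every other row — this is a multiplication table with the headers hidden.
Row 2 is 36/12 = 3/1 times row 1, so its entry in column 5 is 10 × 3/1 = 30.
Row 4 is 66/12 = 11/2 times row 1, so its entry in column 3 is 8 × 11/2 = 44.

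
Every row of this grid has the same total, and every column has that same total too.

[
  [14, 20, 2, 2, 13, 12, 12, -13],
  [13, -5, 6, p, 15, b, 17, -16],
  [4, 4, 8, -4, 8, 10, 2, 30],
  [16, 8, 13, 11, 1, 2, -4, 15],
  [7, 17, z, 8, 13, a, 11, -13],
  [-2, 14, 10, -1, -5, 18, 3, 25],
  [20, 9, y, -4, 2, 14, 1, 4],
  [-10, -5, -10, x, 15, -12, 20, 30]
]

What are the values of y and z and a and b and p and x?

Rows 1 and 3 both sum to 62, so that's the common total.
Row 7: 20 + 9 − 4 + 2 + 14 + 1 + 4 = 46, so its missing entry is 62 − 46 = 16.
Column 3: 2 + 6 + 8 + 13 + 10 + 16 − 10 = 45, so its missing entry is 62 − 45 = 17.
Row 8: -10 − 5 − 10 + 15 − 12 + 20 + 30 = 28, so its missing entry is 62 − 28 = 34.
Row 5: 7 + 17 + 17 + 8 + 13 + 11 − 13 = 60, so its missing entry is 62 − 60 = 2.
Column 6: 12 + 10 + 2 + 2 + 18 + 14 − 12 = 46, so its missing entry is 62 − 46 = 16.
Row 2: 13 − 5 + 6 + 15 + 16 + 17 − 16 = 46, so its missing entry is 62 − 46 = 16.

y = 16, z = 17, a = 2, b = 16, p = 16, x = 34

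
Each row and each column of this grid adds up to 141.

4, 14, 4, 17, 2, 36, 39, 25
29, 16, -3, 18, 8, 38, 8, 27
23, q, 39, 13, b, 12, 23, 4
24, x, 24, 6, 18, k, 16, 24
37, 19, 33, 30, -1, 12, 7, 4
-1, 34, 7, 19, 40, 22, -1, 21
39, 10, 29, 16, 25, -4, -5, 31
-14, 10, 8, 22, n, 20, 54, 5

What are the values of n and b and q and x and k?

n = 36, b = 13, q = 14, x = 24, k = 5

Row 8: -14 + 10 + 8 + 22 + 20 + 54 + 5 = 105, so its missing entry is 141 − 105 = 36.
Column 5: 2 + 8 + 18 − 1 + 40 + 25 + 36 = 128, so its missing entry is 141 − 128 = 13.
Row 3: 23 + 39 + 13 + 13 + 12 + 23 + 4 = 127, so its missing entry is 141 − 127 = 14.
Column 2: 14 + 16 + 14 + 19 + 34 + 10 + 10 = 117, so its missing entry is 141 − 117 = 24.
Row 4: 24 + 24 + 24 + 6 + 18 + 16 + 24 = 136, so its missing entry is 141 − 136 = 5.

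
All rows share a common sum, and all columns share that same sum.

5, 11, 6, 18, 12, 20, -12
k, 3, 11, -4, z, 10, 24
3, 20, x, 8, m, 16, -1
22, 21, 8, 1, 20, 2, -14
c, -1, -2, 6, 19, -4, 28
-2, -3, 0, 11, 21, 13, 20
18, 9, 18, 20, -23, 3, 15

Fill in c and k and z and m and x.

c = 14, k = 0, z = 16, m = -5, x = 19

Rows 1 and 4 both sum to 60, so that's the common total.
The known cells in row 5 total 46, leaving 60 − 46 = 14 for the blank.
The known cells in column 3 total 41, leaving 60 − 41 = 19 for the blank.
The known cells in row 3 total 65, leaving 60 − 65 = -5 for the blank.
The known cells in column 5 total 44, leaving 60 − 44 = 16 for the blank.
The known cells in row 2 total 60, leaving 60 − 60 = 0 for the blank.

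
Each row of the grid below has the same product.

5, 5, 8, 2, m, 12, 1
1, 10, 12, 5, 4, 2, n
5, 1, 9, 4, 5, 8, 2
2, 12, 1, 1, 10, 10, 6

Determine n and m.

Rows 3 and 4 each multiply to 14400, so every row has product 14400.
Row 2: 1×10×12×5×4×2 = 4800, so the missing entry is 14400 ÷ 4800 = 3.
Row 1: 5×5×8×2×12×1 = 4800, so the missing entry is 14400 ÷ 4800 = 3.

n = 3, m = 3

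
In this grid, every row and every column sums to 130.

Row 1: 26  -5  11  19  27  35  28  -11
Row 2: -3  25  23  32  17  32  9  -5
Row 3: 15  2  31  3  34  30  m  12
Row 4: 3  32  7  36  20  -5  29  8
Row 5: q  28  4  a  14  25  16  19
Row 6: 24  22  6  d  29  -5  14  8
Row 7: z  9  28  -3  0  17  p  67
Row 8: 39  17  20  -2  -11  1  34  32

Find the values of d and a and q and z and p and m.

The known cells in row 3 total 127, leaving 130 − 127 = 3 for the blank.
The known cells in column 7 total 133, leaving 130 − 133 = -3 for the blank.
The known cells in row 7 total 115, leaving 130 − 115 = 15 for the blank.
The known cells in column 1 total 119, leaving 130 − 119 = 11 for the blank.
The known cells in row 5 total 117, leaving 130 − 117 = 13 for the blank.
The known cells in row 6 total 98, leaving 130 − 98 = 32 for the blank.

d = 32, a = 13, q = 11, z = 15, p = -3, m = 3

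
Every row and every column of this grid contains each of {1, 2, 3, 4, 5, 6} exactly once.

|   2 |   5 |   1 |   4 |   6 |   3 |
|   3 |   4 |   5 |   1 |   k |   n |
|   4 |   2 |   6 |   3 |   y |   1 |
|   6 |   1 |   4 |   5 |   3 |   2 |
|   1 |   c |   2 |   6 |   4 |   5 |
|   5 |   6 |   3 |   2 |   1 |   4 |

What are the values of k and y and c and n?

For row 3, column 5: row 3 already has {1, 2, 3, 4, 6}; that leaves 5.
Cell (5,2): row 5 already has {1, 2, 4, 5, 6} → 3.
For row 2, column 5: column 5 already has {1, 3, 4, 5, 6}; that leaves 2.
Cell (2,6): row 2 already has {1, 2, 3, 4, 5} → 6.

k = 2, y = 5, c = 3, n = 6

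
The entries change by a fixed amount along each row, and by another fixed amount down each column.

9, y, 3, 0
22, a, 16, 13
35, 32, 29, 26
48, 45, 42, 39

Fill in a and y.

a = 19, y = 6

Along each row the entries change by -3 per step; down each column they change by 13.
Row 2: from 22 at column 1, stepping by -3 to column 2 gives 19.
Row 1: from 9 at column 1, stepping by -3 to column 2 gives 6.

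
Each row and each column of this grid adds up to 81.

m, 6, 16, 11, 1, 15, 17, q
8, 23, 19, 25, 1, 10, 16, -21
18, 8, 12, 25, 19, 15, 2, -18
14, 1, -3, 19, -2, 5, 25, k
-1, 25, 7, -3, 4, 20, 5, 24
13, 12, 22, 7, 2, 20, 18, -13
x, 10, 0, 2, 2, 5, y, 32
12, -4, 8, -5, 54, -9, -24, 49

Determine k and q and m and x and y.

Row 4 has 14 + 1 − 3 + 19 − 2 + 5 + 25 = 59; the blank must be 81 − 59 = 22.
Column 8 has -21 − 18 + 22 + 24 − 13 + 32 + 49 = 75; the blank must be 81 − 75 = 6.
Row 1 has 6 + 16 + 11 + 1 + 15 + 17 + 6 = 72; the blank must be 81 − 72 = 9.
Column 1 has 9 + 8 + 18 + 14 − 1 + 13 + 12 = 73; the blank must be 81 − 73 = 8.
Row 7 has 8 + 10 + 0 + 2 + 2 + 5 + 32 = 59; the blank must be 81 − 59 = 22.

k = 22, q = 6, m = 9, x = 8, y = 22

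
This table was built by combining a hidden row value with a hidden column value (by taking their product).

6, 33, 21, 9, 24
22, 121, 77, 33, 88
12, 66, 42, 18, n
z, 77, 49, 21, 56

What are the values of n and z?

n = 48, z = 14

Each row is a constant multiple of every other row — this is a multiplication table with the headers hidden.
Row 3 is 18/9 = 2/1 times row 1, so its entry in column 5 is 24 × 2/1 = 48.
Row 4 is 21/9 = 7/3 times row 1, so its entry in column 1 is 6 × 7/3 = 14.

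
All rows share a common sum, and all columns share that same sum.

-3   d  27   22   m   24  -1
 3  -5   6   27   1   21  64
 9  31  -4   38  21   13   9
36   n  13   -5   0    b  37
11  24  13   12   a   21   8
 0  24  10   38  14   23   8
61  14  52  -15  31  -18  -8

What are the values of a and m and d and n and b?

Rows 2 and 3 both sum to 117, so that's the common total.
Row 5: 11 + 24 + 13 + 12 + 21 + 8 = 89, so its missing entry is 117 − 89 = 28.
Column 5: 1 + 21 + 0 + 28 + 14 + 31 = 95, so its missing entry is 117 − 95 = 22.
Row 1: -3 + 27 + 22 + 22 + 24 − 1 = 91, so its missing entry is 117 − 91 = 26.
Column 2: 26 − 5 + 31 + 24 + 24 + 14 = 114, so its missing entry is 117 − 114 = 3.
Row 4: 36 + 3 + 13 − 5 + 0 + 37 = 84, so its missing entry is 117 − 84 = 33.

a = 28, m = 22, d = 26, n = 3, b = 33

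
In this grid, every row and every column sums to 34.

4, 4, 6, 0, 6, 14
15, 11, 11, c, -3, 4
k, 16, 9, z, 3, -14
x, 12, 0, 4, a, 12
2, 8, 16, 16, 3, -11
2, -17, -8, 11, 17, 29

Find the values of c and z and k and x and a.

c = -4, z = 7, k = 13, x = -2, a = 8

The known cells in column 5 total 26, leaving 34 − 26 = 8 for the blank.
The known cells in row 4 total 36, leaving 34 − 36 = -2 for the blank.
The known cells in column 1 total 21, leaving 34 − 21 = 13 for the blank.
The known cells in row 3 total 27, leaving 34 − 27 = 7 for the blank.
The known cells in row 2 total 38, leaving 34 − 38 = -4 for the blank.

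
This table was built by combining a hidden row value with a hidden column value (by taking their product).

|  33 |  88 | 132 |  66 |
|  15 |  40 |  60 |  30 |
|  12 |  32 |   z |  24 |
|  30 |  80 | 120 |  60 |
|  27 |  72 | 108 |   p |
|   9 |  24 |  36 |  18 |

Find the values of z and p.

Each row is a constant multiple of every other row — this is a multiplication table with the headers hidden.
Row 3 is 32/88 = 4/11 times row 1, so its entry in column 3 is 132 × 4/11 = 48.
Row 5 is 72/88 = 9/11 times row 1, so its entry in column 4 is 66 × 9/11 = 54.

z = 48, p = 54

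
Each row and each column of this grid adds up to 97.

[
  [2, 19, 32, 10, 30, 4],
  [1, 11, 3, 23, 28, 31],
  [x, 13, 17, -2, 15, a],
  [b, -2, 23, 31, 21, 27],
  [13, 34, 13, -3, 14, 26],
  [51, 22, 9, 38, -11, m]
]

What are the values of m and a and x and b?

m = -12, a = 21, x = 33, b = -3

Row 6: 51 + 22 + 9 + 38 − 11 = 109, so its missing entry is 97 − 109 = -12.
Column 6: 4 + 31 + 27 + 26 − 12 = 76, so its missing entry is 97 − 76 = 21.
Row 3: 13 + 17 − 2 + 15 + 21 = 64, so its missing entry is 97 − 64 = 33.
Row 4: -2 + 23 + 31 + 21 + 27 = 100, so its missing entry is 97 − 100 = -3.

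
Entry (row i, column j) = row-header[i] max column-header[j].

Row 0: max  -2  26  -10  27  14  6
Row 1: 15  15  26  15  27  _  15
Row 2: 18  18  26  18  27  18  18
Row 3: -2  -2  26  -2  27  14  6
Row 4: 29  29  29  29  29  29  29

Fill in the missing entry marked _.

15

max(15, 14) = 15.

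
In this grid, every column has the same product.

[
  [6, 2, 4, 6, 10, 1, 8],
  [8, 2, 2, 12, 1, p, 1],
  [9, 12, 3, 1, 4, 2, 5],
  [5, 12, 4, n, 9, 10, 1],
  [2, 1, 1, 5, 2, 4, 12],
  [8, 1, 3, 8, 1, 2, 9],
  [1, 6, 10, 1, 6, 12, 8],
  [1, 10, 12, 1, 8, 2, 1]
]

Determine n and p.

Columns 1 and 2 each multiply to 34560, so every column has product 34560.
Column 4: 6×12×1×5×8×1×1 = 2880, so the missing entry is 34560 ÷ 2880 = 12.
Column 6: 1×2×10×4×2×12×2 = 3840, so the missing entry is 34560 ÷ 3840 = 9.

n = 12, p = 9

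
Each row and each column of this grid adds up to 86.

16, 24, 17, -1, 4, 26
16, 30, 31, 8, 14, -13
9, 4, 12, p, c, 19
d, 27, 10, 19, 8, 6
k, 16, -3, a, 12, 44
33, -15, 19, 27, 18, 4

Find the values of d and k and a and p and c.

d = 16, k = -4, a = 21, p = 12, c = 30

The known cells in column 5 total 56, leaving 86 − 56 = 30 for the blank.
The known cells in row 4 total 70, leaving 86 − 70 = 16 for the blank.
The known cells in column 1 total 90, leaving 86 − 90 = -4 for the blank.
The known cells in row 5 total 65, leaving 86 − 65 = 21 for the blank.
The known cells in row 3 total 74, leaving 86 − 74 = 12 for the blank.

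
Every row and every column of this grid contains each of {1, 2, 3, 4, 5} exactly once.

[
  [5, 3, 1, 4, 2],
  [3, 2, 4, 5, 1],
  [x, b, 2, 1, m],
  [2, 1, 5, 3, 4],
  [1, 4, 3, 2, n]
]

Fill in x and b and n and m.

At (row 5, col 5): row 5 already has {1, 2, 3, 4}, so the value is 5.
For row 3, column 5: column 5 already has {1, 2, 4, 5}; that leaves 3.
At (row 3, col 1): column 1 already has {1, 2, 3, 5}, so the value is 4.
Cell (3,2): row 3 already has {1, 2, 3, 4} → 5.

x = 4, b = 5, n = 5, m = 3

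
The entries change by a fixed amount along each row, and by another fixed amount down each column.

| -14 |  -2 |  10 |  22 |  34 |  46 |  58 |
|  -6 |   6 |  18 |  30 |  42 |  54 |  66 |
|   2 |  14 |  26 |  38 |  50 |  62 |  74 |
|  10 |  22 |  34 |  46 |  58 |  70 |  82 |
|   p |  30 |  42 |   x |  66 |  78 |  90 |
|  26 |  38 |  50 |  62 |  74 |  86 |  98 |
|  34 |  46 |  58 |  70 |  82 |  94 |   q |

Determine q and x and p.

Along each row the entries change by 12 per step; down each column they change by 8.
Row 7: from 34 at column 1, stepping by 12 to column 7 gives 106.
Row 5: from 30 at column 2, stepping by 12 to column 4 gives 54.
Row 5: from 30 at column 2, stepping by 12 to column 1 gives 18.

q = 106, x = 54, p = 18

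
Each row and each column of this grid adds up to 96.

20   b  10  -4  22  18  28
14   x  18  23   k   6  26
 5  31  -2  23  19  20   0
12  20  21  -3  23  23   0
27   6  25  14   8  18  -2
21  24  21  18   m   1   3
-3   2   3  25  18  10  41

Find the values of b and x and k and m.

Row 1: 20 + 10 − 4 + 22 + 18 + 28 = 94, so its missing entry is 96 − 94 = 2.
Column 2: 2 + 31 + 20 + 6 + 24 + 2 = 85, so its missing entry is 96 − 85 = 11.
Row 6: 21 + 24 + 21 + 18 + 1 + 3 = 88, so its missing entry is 96 − 88 = 8.
Row 2: 14 + 11 + 18 + 23 + 6 + 26 = 98, so its missing entry is 96 − 98 = -2.

b = 2, x = 11, k = -2, m = 8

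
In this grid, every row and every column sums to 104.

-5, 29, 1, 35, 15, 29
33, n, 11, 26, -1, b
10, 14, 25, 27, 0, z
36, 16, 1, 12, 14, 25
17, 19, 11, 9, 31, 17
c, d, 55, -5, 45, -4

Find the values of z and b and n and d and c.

The known cells in column 1 total 91, leaving 104 − 91 = 13 for the blank.
The known cells in row 6 total 104, leaving 104 − 104 = 0 for the blank.
The known cells in column 2 total 78, leaving 104 − 78 = 26 for the blank.
The known cells in row 2 total 95, leaving 104 − 95 = 9 for the blank.
The known cells in row 3 total 76, leaving 104 − 76 = 28 for the blank.

z = 28, b = 9, n = 26, d = 0, c = 13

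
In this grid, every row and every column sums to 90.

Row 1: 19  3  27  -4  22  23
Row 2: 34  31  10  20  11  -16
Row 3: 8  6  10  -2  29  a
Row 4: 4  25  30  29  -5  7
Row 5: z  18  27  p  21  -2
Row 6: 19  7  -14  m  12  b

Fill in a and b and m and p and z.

a = 39, b = 39, m = 27, p = 20, z = 6

The known cells in column 1 total 84, leaving 90 − 84 = 6 for the blank.
The known cells in row 5 total 70, leaving 90 − 70 = 20 for the blank.
The known cells in column 4 total 63, leaving 90 − 63 = 27 for the blank.
The known cells in row 6 total 51, leaving 90 − 51 = 39 for the blank.
The known cells in row 3 total 51, leaving 90 − 51 = 39 for the blank.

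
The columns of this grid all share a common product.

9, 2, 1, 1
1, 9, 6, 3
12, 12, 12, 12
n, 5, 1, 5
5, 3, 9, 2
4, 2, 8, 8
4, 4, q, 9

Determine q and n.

q = 5, n = 3

Columns 2 and 4 each multiply to 25920, so every column has product 25920.
Column 3: 1×6×12×1×9×8 = 5184, so the missing entry is 25920 ÷ 5184 = 5.
Column 1: 9×1×12×5×4×4 = 8640, so the missing entry is 25920 ÷ 8640 = 3.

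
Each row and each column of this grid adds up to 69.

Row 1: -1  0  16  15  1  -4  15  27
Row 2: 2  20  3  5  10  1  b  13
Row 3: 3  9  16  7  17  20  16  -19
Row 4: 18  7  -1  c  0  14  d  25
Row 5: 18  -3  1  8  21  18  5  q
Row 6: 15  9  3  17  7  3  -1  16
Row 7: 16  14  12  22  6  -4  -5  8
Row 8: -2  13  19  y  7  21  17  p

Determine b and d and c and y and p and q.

b = 15, d = 7, c = -1, y = -4, p = -2, q = 1

Row 2: 2 + 20 + 3 + 5 + 10 + 1 + 13 = 54, so its missing entry is 69 − 54 = 15.
Column 7: 15 + 15 + 16 + 5 − 1 − 5 + 17 = 62, so its missing entry is 69 − 62 = 7.
Row 4: 18 + 7 − 1 + 0 + 14 + 7 + 25 = 70, so its missing entry is 69 − 70 = -1.
Column 4: 15 + 5 + 7 − 1 + 8 + 17 + 22 = 73, so its missing entry is 69 − 73 = -4.
Row 8: -2 + 13 + 19 − 4 + 7 + 21 + 17 = 71, so its missing entry is 69 − 71 = -2.
Row 5: 18 − 3 + 1 + 8 + 21 + 18 + 5 = 68, so its missing entry is 69 − 68 = 1.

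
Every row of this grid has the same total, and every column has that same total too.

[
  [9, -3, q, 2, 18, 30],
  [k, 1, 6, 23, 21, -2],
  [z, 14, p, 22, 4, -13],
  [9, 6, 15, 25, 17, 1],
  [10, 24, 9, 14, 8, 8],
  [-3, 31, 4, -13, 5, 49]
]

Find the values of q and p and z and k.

q = 17, p = 22, z = 24, k = 24

Rows 4 and 5 both sum to 73, so that's the common total.
The known cells in row 2 total 49, leaving 73 − 49 = 24 for the blank.
The known cells in row 1 total 56, leaving 73 − 56 = 17 for the blank.
The known cells in column 1 total 49, leaving 73 − 49 = 24 for the blank.
The known cells in row 3 total 51, leaving 73 − 51 = 22 for the blank.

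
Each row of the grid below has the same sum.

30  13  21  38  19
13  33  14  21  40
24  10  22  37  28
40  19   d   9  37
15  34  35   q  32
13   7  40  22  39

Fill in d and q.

Row 2 sums to 121 and so does row 3; that's the common total.
In row 4 the known cells total 105, leaving 121 − 105 = 16.
In row 5 the known cells total 116, leaving 121 − 116 = 5.

d = 16, q = 5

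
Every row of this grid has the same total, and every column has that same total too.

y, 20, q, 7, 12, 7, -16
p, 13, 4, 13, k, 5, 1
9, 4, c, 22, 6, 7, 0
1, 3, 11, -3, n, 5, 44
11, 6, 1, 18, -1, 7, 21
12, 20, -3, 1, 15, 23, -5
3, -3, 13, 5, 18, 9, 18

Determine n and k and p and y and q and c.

Rows 5 and 6 both sum to 63, so that's the common total.
Row 4: 1 + 3 + 11 − 3 + 5 + 44 = 61, so its missing entry is 63 − 61 = 2.
Column 5: 12 + 6 + 2 − 1 + 15 + 18 = 52, so its missing entry is 63 − 52 = 11.
Row 3: 9 + 4 + 22 + 6 + 7 + 0 = 48, so its missing entry is 63 − 48 = 15.
Column 3: 4 + 15 + 11 + 1 − 3 + 13 = 41, so its missing entry is 63 − 41 = 22.
Row 1: 20 + 22 + 7 + 12 + 7 − 16 = 52, so its missing entry is 63 − 52 = 11.
Row 2: 13 + 4 + 13 + 11 + 5 + 1 = 47, so its missing entry is 63 − 47 = 16.

n = 2, k = 11, p = 16, y = 11, q = 22, c = 15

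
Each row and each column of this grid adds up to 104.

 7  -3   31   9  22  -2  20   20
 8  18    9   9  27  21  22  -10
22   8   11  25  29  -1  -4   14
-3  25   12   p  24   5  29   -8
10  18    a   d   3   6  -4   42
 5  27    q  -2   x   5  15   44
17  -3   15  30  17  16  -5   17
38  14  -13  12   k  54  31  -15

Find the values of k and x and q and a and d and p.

Row 8 has 38 + 14 − 13 + 12 + 54 + 31 − 15 = 121; the blank must be 104 − 121 = -17.
Column 5 has 22 + 27 + 29 + 24 + 3 + 17 − 17 = 105; the blank must be 104 − 105 = -1.
Row 4 has -3 + 25 + 12 + 24 + 5 + 29 − 8 = 84; the blank must be 104 − 84 = 20.
Column 4 has 9 + 9 + 25 + 20 − 2 + 30 + 12 = 103; the blank must be 104 − 103 = 1.
Row 5 has 10 + 18 + 1 + 3 + 6 − 4 + 42 = 76; the blank must be 104 − 76 = 28.
Row 6 has 5 + 27 − 2 − 1 + 5 + 15 + 44 = 93; the blank must be 104 − 93 = 11.

k = -17, x = -1, q = 11, a = 28, d = 1, p = 20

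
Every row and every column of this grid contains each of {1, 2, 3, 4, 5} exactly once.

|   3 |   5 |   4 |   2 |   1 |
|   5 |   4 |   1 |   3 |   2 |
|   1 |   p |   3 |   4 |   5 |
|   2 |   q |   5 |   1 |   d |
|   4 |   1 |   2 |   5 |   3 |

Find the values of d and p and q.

Cell (3,2): row 3 already has {1, 3, 4, 5} → 2.
For row 4, column 2: column 2 already has {1, 2, 4, 5}; that leaves 3.
For row 4, column 5: row 4 already has {1, 2, 3, 5}; that leaves 4.

d = 4, p = 2, q = 3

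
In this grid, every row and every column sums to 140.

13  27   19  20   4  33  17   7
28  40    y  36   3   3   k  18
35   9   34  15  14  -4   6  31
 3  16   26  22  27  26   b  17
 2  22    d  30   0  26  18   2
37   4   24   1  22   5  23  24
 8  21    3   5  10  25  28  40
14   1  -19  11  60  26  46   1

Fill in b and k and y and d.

Row 5 has 2 + 22 + 30 + 0 + 26 + 18 + 2 = 100; the blank must be 140 − 100 = 40.
Column 3 has 19 + 34 + 26 + 40 + 24 + 3 − 19 = 127; the blank must be 140 − 127 = 13.
Row 2 has 28 + 40 + 13 + 36 + 3 + 3 + 18 = 141; the blank must be 140 − 141 = -1.
Row 4 has 3 + 16 + 26 + 22 + 27 + 26 + 17 = 137; the blank must be 140 − 137 = 3.

b = 3, k = -1, y = 13, d = 40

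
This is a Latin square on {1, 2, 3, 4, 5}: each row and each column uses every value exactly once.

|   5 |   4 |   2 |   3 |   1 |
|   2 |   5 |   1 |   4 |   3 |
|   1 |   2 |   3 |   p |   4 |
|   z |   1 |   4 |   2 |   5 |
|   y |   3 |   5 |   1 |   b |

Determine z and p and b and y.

For row 5, column 5: column 5 already has {1, 3, 4, 5}; that leaves 2.
At (row 5, col 1): row 5 already has {1, 2, 3, 5}, so the value is 4.
For row 3, column 4: row 3 already has {1, 2, 3, 4}; that leaves 5.
Cell (4,1): row 4 already has {1, 2, 4, 5} → 3.

z = 3, p = 5, b = 2, y = 4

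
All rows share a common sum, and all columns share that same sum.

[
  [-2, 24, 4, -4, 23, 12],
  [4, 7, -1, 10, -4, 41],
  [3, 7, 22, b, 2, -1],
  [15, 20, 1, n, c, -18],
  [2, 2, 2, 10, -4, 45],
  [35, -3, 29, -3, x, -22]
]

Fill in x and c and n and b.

x = 21, c = 19, n = 20, b = 24

Rows 1 and 2 both sum to 57, so that's the common total.
Row 3 has 3 + 7 + 22 + 2 − 1 = 33; the blank must be 57 − 33 = 24.
Row 6 has 35 − 3 + 29 − 3 − 22 = 36; the blank must be 57 − 36 = 21.
Column 4 has -4 + 10 + 24 + 10 − 3 = 37; the blank must be 57 − 37 = 20.
Row 4 has 15 + 20 + 1 + 20 − 18 = 38; the blank must be 57 − 38 = 19.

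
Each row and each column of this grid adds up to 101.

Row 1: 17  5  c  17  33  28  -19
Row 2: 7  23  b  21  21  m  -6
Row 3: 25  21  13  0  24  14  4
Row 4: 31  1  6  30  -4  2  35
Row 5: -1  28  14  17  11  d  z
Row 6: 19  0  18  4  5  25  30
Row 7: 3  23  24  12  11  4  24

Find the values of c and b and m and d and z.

c = 20, b = 6, m = 29, d = -1, z = 33

Column 7: -19 − 6 + 4 + 35 + 30 + 24 = 68, so its missing entry is 101 − 68 = 33.
Row 5: -1 + 28 + 14 + 17 + 11 + 33 = 102, so its missing entry is 101 − 102 = -1.
Column 6: 28 + 14 + 2 − 1 + 25 + 4 = 72, so its missing entry is 101 − 72 = 29.
Row 2: 7 + 23 + 21 + 21 + 29 − 6 = 95, so its missing entry is 101 − 95 = 6.
Row 1: 17 + 5 + 17 + 33 + 28 − 19 = 81, so its missing entry is 101 − 81 = 20.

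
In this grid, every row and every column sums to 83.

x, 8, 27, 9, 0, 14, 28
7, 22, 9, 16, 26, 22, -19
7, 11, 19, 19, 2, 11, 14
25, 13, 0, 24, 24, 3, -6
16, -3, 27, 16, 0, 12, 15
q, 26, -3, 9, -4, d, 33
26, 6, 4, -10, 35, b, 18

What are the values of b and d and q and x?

Row 7 has 26 + 6 + 4 − 10 + 35 + 18 = 79; the blank must be 83 − 79 = 4.
Column 6 has 14 + 22 + 11 + 3 + 12 + 4 = 66; the blank must be 83 − 66 = 17.
Row 6 has 26 − 3 + 9 − 4 + 17 + 33 = 78; the blank must be 83 − 78 = 5.
Row 1 has 8 + 27 + 9 + 0 + 14 + 28 = 86; the blank must be 83 − 86 = -3.

b = 4, d = 17, q = 5, x = -3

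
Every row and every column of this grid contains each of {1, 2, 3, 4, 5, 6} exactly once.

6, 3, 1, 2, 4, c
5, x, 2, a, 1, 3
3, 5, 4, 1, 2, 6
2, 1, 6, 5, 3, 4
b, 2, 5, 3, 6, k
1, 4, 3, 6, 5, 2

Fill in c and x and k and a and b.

c = 5, x = 6, k = 1, a = 4, b = 4

Cell (5,1): column 1 already has {1, 2, 3, 5, 6} → 4.
At (row 2, col 2): column 2 already has {1, 2, 3, 4, 5}, so the value is 6.
Cell (5,6): row 5 already has {2, 3, 4, 5, 6} → 1.
At (row 1, col 6): row 1 already has {1, 2, 3, 4, 6}, so the value is 5.
At (row 2, col 4): row 2 already has {1, 2, 3, 5, 6}, so the value is 4.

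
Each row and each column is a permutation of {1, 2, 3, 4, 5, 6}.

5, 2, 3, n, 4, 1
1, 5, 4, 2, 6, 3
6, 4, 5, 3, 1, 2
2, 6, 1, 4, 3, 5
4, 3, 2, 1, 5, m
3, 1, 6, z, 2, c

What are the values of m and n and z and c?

At (row 5, col 6): row 5 already has {1, 2, 3, 4, 5}, so the value is 6.
For row 6, column 6: column 6 already has {1, 2, 3, 5, 6}; that leaves 4.
Cell (6,4): row 6 already has {1, 2, 3, 4, 6} → 5.
At (row 1, col 4): row 1 already has {1, 2, 3, 4, 5}, so the value is 6.

m = 6, n = 6, z = 5, c = 4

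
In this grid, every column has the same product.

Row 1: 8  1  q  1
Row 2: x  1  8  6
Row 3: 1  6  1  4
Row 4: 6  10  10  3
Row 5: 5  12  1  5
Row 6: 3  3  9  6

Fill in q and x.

Columns 2 and 4 each multiply to 2160, so every column has product 2160.
Column 3: 8×1×10×1×9 = 720, so the missing entry is 2160 ÷ 720 = 3.
Column 1: 8×1×6×5×3 = 720, so the missing entry is 2160 ÷ 720 = 3.

q = 3, x = 3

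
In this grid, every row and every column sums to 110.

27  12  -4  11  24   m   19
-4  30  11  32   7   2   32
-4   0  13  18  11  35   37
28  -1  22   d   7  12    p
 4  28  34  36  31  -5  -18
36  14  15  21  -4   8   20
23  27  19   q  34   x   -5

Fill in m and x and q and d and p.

The known cells in row 1 total 89, leaving 110 − 89 = 21 for the blank.
The known cells in column 6 total 73, leaving 110 − 73 = 37 for the blank.
The known cells in column 7 total 85, leaving 110 − 85 = 25 for the blank.
The known cells in row 4 total 93, leaving 110 − 93 = 17 for the blank.
The known cells in row 7 total 135, leaving 110 − 135 = -25 for the blank.

m = 21, x = 37, q = -25, d = 17, p = 25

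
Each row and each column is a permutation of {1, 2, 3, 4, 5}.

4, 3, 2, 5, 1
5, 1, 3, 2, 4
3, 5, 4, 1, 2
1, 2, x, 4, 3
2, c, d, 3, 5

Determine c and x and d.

c = 4, x = 5, d = 1

Cell (4,3): row 4 already has {1, 2, 3, 4} → 5.
At (row 5, col 2): column 2 already has {1, 2, 3, 5}, so the value is 4.
At (row 5, col 3): row 5 already has {2, 3, 4, 5}, so the value is 1.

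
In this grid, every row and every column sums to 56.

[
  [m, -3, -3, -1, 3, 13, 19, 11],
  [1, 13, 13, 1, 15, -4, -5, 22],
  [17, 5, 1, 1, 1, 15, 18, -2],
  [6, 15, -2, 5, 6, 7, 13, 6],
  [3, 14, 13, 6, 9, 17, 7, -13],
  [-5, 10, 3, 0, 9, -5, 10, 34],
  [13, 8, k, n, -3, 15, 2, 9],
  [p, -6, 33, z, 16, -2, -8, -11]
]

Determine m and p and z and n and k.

Column 3: -3 + 13 + 1 − 2 + 13 + 3 + 33 = 58, so its missing entry is 56 − 58 = -2.
Row 1: -3 − 3 − 1 + 3 + 13 + 19 + 11 = 39, so its missing entry is 56 − 39 = 17.
Column 1: 17 + 1 + 17 + 6 + 3 − 5 + 13 = 52, so its missing entry is 56 − 52 = 4.
Row 8: 4 − 6 + 33 + 16 − 2 − 8 − 11 = 26, so its missing entry is 56 − 26 = 30.
Row 7: 13 + 8 − 2 − 3 + 15 + 2 + 9 = 42, so its missing entry is 56 − 42 = 14.

m = 17, p = 4, z = 30, n = 14, k = -2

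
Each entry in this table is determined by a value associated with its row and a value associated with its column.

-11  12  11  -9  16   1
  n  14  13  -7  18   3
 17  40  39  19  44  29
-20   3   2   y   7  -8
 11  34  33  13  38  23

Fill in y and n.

y = -18, n = -9

The difference between any two rows is the same in every column — this is an addition table with the headers hidden.
Row 4 minus row 1 is 7 − 16 = -9, so its entry in column 4 is -9 + (-9) = -18.
Row 2 minus row 1 is 18 − 16 = 2, so its entry in column 1 is -11 + 2 = -9.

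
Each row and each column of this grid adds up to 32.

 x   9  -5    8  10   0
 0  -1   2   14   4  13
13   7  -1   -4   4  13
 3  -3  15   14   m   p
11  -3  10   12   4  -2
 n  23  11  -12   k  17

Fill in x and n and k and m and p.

The known cells in row 1 total 22, leaving 32 − 22 = 10 for the blank.
The known cells in column 1 total 37, leaving 32 − 37 = -5 for the blank.
The known cells in row 6 total 34, leaving 32 − 34 = -2 for the blank.
The known cells in column 5 total 20, leaving 32 − 20 = 12 for the blank.
The known cells in row 4 total 41, leaving 32 − 41 = -9 for the blank.

x = 10, n = -5, k = -2, m = 12, p = -9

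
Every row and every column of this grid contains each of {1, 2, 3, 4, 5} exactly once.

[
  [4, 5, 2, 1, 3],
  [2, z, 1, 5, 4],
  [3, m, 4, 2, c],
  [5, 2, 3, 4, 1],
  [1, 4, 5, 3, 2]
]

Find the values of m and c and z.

m = 1, c = 5, z = 3

For row 2, column 2: row 2 already has {1, 2, 4, 5}; that leaves 3.
Cell (3,5): column 5 already has {1, 2, 3, 4} → 5.
Cell (3,2): row 3 already has {2, 3, 4, 5} → 1.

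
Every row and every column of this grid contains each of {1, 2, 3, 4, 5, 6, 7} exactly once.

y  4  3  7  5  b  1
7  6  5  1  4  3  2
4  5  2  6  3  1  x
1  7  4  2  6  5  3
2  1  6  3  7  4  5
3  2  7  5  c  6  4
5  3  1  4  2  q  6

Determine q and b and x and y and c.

For row 7, column 6: row 7 already has {1, 2, 3, 4, 5, 6}; that leaves 7.
For row 1, column 1: column 1 already has {1, 2, 3, 4, 5, 7}; that leaves 6.
At (row 6, col 5): row 6 already has {2, 3, 4, 5, 6, 7}, so the value is 1.
For row 3, column 7: row 3 already has {1, 2, 3, 4, 5, 6}; that leaves 7.
At (row 1, col 6): row 1 already has {1, 3, 4, 5, 6, 7}, so the value is 2.

q = 7, b = 2, x = 7, y = 6, c = 1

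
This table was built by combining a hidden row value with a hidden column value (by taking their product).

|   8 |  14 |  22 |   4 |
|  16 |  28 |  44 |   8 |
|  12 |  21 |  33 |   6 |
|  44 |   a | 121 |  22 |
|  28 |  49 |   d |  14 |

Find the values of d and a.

d = 77, a = 77

Each row is a constant multiple of every other row — this is a multiplication table with the headers hidden.
Row 5 is 28/8 = 7/2 times row 1, so its entry in column 3 is 22 × 7/2 = 77.
Row 4 is 44/8 = 11/2 times row 1, so its entry in column 2 is 14 × 11/2 = 77.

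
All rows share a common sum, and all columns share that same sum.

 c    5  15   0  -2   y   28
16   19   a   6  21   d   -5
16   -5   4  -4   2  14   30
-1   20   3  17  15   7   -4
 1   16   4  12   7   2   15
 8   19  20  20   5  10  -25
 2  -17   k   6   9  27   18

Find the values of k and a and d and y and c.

k = 12, a = -1, d = 1, y = -4, c = 15

Rows 3 and 4 both sum to 57, so that's the common total.
The known cells in row 7 total 45, leaving 57 − 45 = 12 for the blank.
The known cells in column 3 total 58, leaving 57 − 58 = -1 for the blank.
The known cells in column 1 total 42, leaving 57 − 42 = 15 for the blank.
The known cells in row 2 total 56, leaving 57 − 56 = 1 for the blank.
The known cells in row 1 total 61, leaving 57 − 61 = -4 for the blank.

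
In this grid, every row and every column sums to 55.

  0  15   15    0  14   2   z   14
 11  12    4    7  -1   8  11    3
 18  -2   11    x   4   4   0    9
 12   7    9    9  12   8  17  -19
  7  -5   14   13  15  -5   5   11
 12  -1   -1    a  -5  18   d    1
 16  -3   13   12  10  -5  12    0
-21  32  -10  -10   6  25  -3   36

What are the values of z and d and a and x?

The known cells in row 3 total 44, leaving 55 − 44 = 11 for the blank.
The known cells in column 4 total 42, leaving 55 − 42 = 13 for the blank.
The known cells in row 6 total 37, leaving 55 − 37 = 18 for the blank.
The known cells in row 1 total 60, leaving 55 − 60 = -5 for the blank.

z = -5, d = 18, a = 13, x = 11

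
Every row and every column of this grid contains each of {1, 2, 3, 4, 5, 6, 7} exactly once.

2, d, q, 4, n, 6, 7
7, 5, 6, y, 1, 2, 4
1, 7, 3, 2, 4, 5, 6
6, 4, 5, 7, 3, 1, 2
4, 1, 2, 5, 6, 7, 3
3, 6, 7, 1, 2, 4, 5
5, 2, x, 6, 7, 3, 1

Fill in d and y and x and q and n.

d = 3, y = 3, x = 4, q = 1, n = 5

At (row 1, col 2): column 2 already has {1, 2, 4, 5, 6, 7}, so the value is 3.
Cell (7,3): row 7 already has {1, 2, 3, 5, 6, 7} → 4.
Cell (1,5): column 5 already has {1, 2, 3, 4, 6, 7} → 5.
Cell (1,3): row 1 already has {2, 3, 4, 5, 6, 7} → 1.
Cell (2,4): row 2 already has {1, 2, 4, 5, 6, 7} → 3.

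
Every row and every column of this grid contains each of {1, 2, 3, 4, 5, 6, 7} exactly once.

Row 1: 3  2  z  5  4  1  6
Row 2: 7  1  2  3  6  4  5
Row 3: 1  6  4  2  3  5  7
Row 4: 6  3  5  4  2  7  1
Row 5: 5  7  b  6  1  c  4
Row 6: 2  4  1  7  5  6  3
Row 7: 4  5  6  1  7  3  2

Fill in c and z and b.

c = 2, z = 7, b = 3

Cell (5,6): column 6 already has {1, 3, 4, 5, 6, 7} → 2.
For row 5, column 3: row 5 already has {1, 2, 4, 5, 6, 7}; that leaves 3.
At (row 1, col 3): row 1 already has {1, 2, 3, 4, 5, 6}, so the value is 7.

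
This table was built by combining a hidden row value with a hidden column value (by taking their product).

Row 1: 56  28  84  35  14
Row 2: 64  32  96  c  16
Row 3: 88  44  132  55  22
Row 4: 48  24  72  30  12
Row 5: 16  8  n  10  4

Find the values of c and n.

c = 40, n = 24

Each row is a constant multiple of every other row — this is a multiplication table with the headers hidden.
Row 2 is 64/56 = 8/7 times row 1, so its entry in column 4 is 35 × 8/7 = 40.
Row 5 is 16/56 = 2/7 times row 1, so its entry in column 3 is 84 × 2/7 = 24.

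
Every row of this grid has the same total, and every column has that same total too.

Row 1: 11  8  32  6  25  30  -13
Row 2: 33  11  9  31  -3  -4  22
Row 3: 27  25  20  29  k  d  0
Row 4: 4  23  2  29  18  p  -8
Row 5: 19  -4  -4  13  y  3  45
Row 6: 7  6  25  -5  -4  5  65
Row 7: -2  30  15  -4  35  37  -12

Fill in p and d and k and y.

Rows 1 and 2 both sum to 99, so that's the common total.
The known cells in row 5 total 72, leaving 99 − 72 = 27 for the blank.
The known cells in column 5 total 98, leaving 99 − 98 = 1 for the blank.
The known cells in row 3 total 102, leaving 99 − 102 = -3 for the blank.
The known cells in row 4 total 68, leaving 99 − 68 = 31 for the blank.

p = 31, d = -3, k = 1, y = 27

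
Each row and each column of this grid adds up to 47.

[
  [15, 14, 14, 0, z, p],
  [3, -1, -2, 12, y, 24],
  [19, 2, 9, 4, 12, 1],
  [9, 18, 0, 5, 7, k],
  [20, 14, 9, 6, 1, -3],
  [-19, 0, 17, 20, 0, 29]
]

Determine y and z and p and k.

The known cells in row 4 total 39, leaving 47 − 39 = 8 for the blank.
The known cells in row 2 total 36, leaving 47 − 36 = 11 for the blank.
The known cells in column 5 total 31, leaving 47 − 31 = 16 for the blank.
The known cells in row 1 total 59, leaving 47 − 59 = -12 for the blank.

y = 11, z = 16, p = -12, k = 8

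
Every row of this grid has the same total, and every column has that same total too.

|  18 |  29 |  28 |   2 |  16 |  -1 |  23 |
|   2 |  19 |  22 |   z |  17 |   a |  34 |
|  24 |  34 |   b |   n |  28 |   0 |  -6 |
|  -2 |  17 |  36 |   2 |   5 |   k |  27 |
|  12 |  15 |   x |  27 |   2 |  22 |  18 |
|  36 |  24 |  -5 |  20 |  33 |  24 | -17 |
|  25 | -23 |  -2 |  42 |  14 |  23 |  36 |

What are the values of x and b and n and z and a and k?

x = 19, b = 17, n = 18, z = 4, a = 17, k = 30

Rows 1 and 6 both sum to 115, so that's the common total.
Row 5: 12 + 15 + 27 + 2 + 22 + 18 = 96, so its missing entry is 115 − 96 = 19.
Column 3: 28 + 22 + 36 + 19 − 5 − 2 = 98, so its missing entry is 115 − 98 = 17.
Row 3: 24 + 34 + 17 + 28 + 0 − 6 = 97, so its missing entry is 115 − 97 = 18.
Column 4: 2 + 18 + 2 + 27 + 20 + 42 = 111, so its missing entry is 115 − 111 = 4.
Row 2: 2 + 19 + 22 + 4 + 17 + 34 = 98, so its missing entry is 115 − 98 = 17.
Row 4: -2 + 17 + 36 + 2 + 5 + 27 = 85, so its missing entry is 115 − 85 = 30.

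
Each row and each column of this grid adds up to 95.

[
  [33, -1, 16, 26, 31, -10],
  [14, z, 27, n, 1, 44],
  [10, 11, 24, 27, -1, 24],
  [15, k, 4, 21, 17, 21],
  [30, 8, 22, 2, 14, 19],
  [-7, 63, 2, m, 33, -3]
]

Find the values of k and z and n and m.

Row 4 has 15 + 4 + 21 + 17 + 21 = 78; the blank must be 95 − 78 = 17.
Row 6 has -7 + 63 + 2 + 33 − 3 = 88; the blank must be 95 − 88 = 7.
Column 2 has -1 + 11 + 17 + 8 + 63 = 98; the blank must be 95 − 98 = -3.
Row 2 has 14 − 3 + 27 + 1 + 44 = 83; the blank must be 95 − 83 = 12.

k = 17, z = -3, n = 12, m = 7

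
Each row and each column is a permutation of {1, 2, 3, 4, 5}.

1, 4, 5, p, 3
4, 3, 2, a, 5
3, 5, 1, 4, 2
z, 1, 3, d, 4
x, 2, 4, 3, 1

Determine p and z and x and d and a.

At (row 5, col 1): row 5 already has {1, 2, 3, 4}, so the value is 5.
For row 1, column 4: row 1 already has {1, 3, 4, 5}; that leaves 2.
At (row 4, col 1): column 1 already has {1, 3, 4, 5}, so the value is 2.
For row 4, column 4: row 4 already has {1, 2, 3, 4}; that leaves 5.
Cell (2,4): row 2 already has {2, 3, 4, 5} → 1.

p = 2, z = 2, x = 5, d = 5, a = 1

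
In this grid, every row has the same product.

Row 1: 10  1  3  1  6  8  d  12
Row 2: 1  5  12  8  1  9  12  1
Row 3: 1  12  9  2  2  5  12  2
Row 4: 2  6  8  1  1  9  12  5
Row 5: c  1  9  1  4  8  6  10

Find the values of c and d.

c = 3, d = 3

Rows 3 and 4 each multiply to 51840, so every row has product 51840.
Row 5: 1×9×1×4×8×6×10 = 17280, so the missing entry is 51840 ÷ 17280 = 3.
Row 1: 10×1×3×1×6×8×12 = 17280, so the missing entry is 51840 ÷ 17280 = 3.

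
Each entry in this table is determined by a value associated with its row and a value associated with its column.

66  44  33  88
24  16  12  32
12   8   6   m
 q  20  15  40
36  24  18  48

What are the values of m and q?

m = 16, q = 30

Each row is a constant multiple of every other row — this is a multiplication table with the headers hidden.
Row 3 is 6/33 = 2/11 times row 1, so its entry in column 4 is 88 × 2/11 = 16.
Row 4 is 15/33 = 5/11 times row 1, so its entry in column 1 is 66 × 5/11 = 30.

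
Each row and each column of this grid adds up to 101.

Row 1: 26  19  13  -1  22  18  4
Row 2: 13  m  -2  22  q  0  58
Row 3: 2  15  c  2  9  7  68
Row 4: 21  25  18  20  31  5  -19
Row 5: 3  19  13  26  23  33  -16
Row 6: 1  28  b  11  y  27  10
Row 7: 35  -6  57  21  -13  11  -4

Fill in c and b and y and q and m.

The known cells in column 2 total 100, leaving 101 − 100 = 1 for the blank.
The known cells in row 2 total 92, leaving 101 − 92 = 9 for the blank.
The known cells in column 5 total 81, leaving 101 − 81 = 20 for the blank.
The known cells in row 3 total 103, leaving 101 − 103 = -2 for the blank.
The known cells in row 6 total 97, leaving 101 − 97 = 4 for the blank.

c = -2, b = 4, y = 20, q = 9, m = 1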